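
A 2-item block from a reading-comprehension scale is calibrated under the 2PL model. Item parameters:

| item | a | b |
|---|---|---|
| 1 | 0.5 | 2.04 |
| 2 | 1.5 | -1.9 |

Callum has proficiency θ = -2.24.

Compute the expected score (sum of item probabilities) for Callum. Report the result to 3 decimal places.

0.480

P(θ) = 1 / (1 + exp(−a(θ − b)))
P_1 = 1/(1+e^{2.1400}) = 0.1053
P_2 = 1/(1+e^{0.5100}) = 0.3752
E[score] = 0.1053 + 0.3752 = 0.4805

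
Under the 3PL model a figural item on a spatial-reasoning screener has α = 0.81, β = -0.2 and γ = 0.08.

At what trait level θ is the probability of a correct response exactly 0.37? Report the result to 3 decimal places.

P(θ) = γ + (1 − γ) · 1 / (1 + exp(−α(θ − β)))
Remove guessing floor: (0.37 − 0.08)/(1 − 0.08) = 0.3152
logit = ln(0.3152/0.6848) = -0.7758
θ = β + logit/(α) = -0.2 + (-0.7758)/0.8100 = -1.1578

-1.158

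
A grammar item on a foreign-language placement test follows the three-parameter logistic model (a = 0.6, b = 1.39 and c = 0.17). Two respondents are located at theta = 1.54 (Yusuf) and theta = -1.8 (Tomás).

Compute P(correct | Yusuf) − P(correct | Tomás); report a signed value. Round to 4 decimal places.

P(theta) = c + (1 − c) · 1 / (1 + exp(−a(theta − b)))
P(Yusuf) = 0.6037  [exponent 0.0900]
P(Tomás) = 0.2767  [exponent -1.9140]
Difference = 0.6037 − 0.2767 = 0.3270

0.3270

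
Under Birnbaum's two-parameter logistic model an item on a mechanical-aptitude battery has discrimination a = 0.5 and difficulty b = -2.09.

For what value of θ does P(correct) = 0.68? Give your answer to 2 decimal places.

-0.58

P(θ) = 1 / (1 + exp(−a(θ − b)))
logit = ln(0.6800/0.3200) = 0.7538
θ = b + logit/(a) = -2.09 + 0.7538/0.5000 = -0.5825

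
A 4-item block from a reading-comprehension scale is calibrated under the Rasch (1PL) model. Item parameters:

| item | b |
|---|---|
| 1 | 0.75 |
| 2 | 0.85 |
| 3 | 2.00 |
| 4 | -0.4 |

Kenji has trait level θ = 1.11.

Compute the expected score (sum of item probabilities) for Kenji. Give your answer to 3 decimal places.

P(θ) = 1 / (1 + exp(−(θ − b)))
P_1 = 1/(1+e^{-0.3600}) = 0.5890
P_2 = 1/(1+e^{-0.2600}) = 0.5646
P_3 = 1/(1+e^{0.8900}) = 0.2911
P_4 = 1/(1+e^{-1.5100}) = 0.8191
E[score] = 0.5890 + 0.5646 + 0.2911 + 0.8191 = 2.2638

2.264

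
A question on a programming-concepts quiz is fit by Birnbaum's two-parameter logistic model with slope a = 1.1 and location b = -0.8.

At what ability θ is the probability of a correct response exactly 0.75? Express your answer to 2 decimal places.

0.20

P(θ) = 1 / (1 + exp(−a(θ − b)))
logit = ln(0.7500/0.2500) = 1.0986
θ = b + logit/(a) = -0.8 + 1.0986/1.1000 = 0.1987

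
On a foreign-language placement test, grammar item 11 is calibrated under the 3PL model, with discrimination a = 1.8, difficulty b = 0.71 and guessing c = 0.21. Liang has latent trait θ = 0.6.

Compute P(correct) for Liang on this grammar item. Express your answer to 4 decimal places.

P(θ) = c + (1 − c) · 1 / (1 + exp(−a(θ − b)))
Exponent: 1.8 × (0.6 − 0.71) = -0.1980
1/(1 + e^{0.1980}) = 0.4507
P = 0.21 + 0.79 × 0.4507 = 0.5660

0.5660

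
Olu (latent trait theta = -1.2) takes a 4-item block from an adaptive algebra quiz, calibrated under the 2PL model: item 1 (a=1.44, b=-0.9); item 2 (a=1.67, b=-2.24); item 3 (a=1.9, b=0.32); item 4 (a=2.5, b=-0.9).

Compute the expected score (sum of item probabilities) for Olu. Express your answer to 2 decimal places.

P(theta) = 1 / (1 + exp(−a(theta − b)))
P_1 = 1/(1+e^{0.4320}) = 0.3936
P_2 = 1/(1+e^{-1.7368}) = 0.8503
P_3 = 1/(1+e^{2.8880}) = 0.0527
P_4 = 1/(1+e^{0.7500}) = 0.3208
E[score] = 0.3936 + 0.8503 + 0.0527 + 0.3208 = 1.6175

1.62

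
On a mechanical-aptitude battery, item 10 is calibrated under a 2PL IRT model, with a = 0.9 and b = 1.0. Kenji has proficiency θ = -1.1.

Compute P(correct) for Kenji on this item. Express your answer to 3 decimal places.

P(θ) = 1 / (1 + exp(−a(θ − b)))
Exponent: 0.9 × (-1.1 − 1.0) = -1.8900
1/(1 + e^{1.8900}) = 0.1312

0.131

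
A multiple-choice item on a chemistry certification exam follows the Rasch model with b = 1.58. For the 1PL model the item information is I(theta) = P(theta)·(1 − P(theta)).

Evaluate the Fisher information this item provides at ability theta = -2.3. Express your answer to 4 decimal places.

P = 1/(1+e^{3.8800}) = 0.0202
P(1−P) = 0.0202 × 0.9798 = 0.0198
I = P(1−P) = 0.01982

0.0198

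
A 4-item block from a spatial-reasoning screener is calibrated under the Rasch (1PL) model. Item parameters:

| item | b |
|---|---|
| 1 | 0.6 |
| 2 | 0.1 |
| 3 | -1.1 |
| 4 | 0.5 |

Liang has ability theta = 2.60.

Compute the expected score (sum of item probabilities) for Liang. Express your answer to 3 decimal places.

P(theta) = 1 / (1 + exp(−(theta − b)))
P_1 = 1/(1+e^{-2.0000}) = 0.8808
P_2 = 1/(1+e^{-2.5000}) = 0.9241
P_3 = 1/(1+e^{-3.7000}) = 0.9759
P_4 = 1/(1+e^{-2.1000}) = 0.8909
E[score] = 0.8808 + 0.9241 + 0.9759 + 0.8909 = 3.6717

3.672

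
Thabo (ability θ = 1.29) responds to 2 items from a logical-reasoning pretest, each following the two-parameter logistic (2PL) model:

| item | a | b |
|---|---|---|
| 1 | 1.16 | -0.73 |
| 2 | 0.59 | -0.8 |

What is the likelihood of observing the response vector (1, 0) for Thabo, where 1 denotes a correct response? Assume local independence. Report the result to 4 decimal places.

0.2059

P(θ) = 1 / (1 + exp(−a(θ − b)))
P_1 = 1/(1+e^{-2.3432}) = 0.9124
P_2 = 1/(1+e^{-1.2331}) = 0.7744
L = P_1 × (1−P_2) = 0.9124 × 0.2256 = 0.20587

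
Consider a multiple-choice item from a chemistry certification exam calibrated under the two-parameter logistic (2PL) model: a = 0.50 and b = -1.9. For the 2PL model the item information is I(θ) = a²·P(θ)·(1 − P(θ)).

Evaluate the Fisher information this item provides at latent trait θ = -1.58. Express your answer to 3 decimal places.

0.062

P = 1/(1+e^{-0.1600}) = 0.5399
P(1−P) = 0.5399 × 0.4601 = 0.2484
I = a² × P(1−P) = 0.50² × 0.2484 = 0.06210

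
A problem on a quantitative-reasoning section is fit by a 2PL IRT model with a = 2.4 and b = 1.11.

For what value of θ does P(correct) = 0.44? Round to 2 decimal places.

1.01

P(θ) = 1 / (1 + exp(−a(θ − b)))
logit = ln(0.4400/0.5600) = -0.2412
θ = b + logit/(a) = 1.11 + (-0.2412)/2.4000 = 1.0095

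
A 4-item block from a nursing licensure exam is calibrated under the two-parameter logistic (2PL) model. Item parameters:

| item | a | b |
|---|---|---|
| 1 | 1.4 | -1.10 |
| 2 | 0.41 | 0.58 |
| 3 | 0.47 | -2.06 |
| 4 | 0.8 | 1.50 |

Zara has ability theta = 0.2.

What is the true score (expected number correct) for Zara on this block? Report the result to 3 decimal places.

2.326

P(theta) = 1 / (1 + exp(−a(theta − b)))
P_1 = 1/(1+e^{-1.8200}) = 0.8606
P_2 = 1/(1+e^{0.1558}) = 0.4611
P_3 = 1/(1+e^{-1.0622}) = 0.7431
P_4 = 1/(1+e^{1.0400}) = 0.2611
E[score] = 0.8606 + 0.4611 + 0.7431 + 0.2611 = 2.3260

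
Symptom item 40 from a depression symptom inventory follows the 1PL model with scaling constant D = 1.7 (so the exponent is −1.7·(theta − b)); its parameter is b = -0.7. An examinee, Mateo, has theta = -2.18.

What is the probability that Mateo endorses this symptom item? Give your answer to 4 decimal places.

0.0747

P(theta) = 1 / (1 + exp(−D·(theta − b)))
Exponent: 1.7 × (-2.18 − (-0.7)) = -2.5160
1/(1 + e^{2.5160}) = 0.0747
P = 0.0747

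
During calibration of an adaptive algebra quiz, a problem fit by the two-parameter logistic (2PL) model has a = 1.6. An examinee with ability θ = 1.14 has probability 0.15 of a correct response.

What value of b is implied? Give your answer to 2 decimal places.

2.22

P(θ) = 1 / (1 + exp(−a(θ − b)))
logit(0.15) = ln(0.15/0.85) = -1.7346
b = θ − logit/(a) = 1.14 − (-1.7346)/1.6000 = 2.2241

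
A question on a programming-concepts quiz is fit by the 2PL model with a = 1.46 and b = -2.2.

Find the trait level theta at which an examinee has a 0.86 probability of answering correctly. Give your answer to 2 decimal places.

P(theta) = 1 / (1 + exp(−a(theta − b)))
logit = ln(0.8600/0.1400) = 1.8153
theta = b + logit/(a) = -2.2 + 1.8153/1.4600 = -0.9567

-0.96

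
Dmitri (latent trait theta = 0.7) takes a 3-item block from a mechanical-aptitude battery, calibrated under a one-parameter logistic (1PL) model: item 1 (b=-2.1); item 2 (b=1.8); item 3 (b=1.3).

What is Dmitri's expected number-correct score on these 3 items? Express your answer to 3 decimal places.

P(theta) = 1 / (1 + exp(−(theta − b)))
P_1 = 1/(1+e^{-2.8000}) = 0.9427
P_2 = 1/(1+e^{1.1000}) = 0.2497
P_3 = 1/(1+e^{0.6000}) = 0.3543
E[score] = 0.9427 + 0.2497 + 0.3543 = 1.5468

1.547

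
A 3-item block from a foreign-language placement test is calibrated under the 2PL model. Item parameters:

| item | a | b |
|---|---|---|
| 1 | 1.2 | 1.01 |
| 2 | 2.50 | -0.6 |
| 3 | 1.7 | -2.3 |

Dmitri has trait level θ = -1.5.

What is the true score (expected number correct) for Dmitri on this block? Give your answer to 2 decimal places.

0.94

P(θ) = 1 / (1 + exp(−a(θ − b)))
P_1 = 1/(1+e^{3.0120}) = 0.0469
P_2 = 1/(1+e^{2.2500}) = 0.0953
P_3 = 1/(1+e^{-1.3600}) = 0.7958
E[score] = 0.0469 + 0.0953 + 0.7958 = 0.9380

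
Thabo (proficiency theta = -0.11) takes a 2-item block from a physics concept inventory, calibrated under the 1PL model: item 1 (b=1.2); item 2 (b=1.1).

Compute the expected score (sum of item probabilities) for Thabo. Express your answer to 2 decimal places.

0.44

P(theta) = 1 / (1 + exp(−(theta − b)))
P_1 = 1/(1+e^{1.3100}) = 0.2125
P_2 = 1/(1+e^{1.2100}) = 0.2297
E[score] = 0.2125 + 0.2297 = 0.4422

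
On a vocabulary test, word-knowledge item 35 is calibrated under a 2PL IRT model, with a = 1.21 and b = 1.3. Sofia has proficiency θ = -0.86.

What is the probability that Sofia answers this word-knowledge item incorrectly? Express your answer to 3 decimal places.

P(θ) = 1 / (1 + exp(−a(θ − b)))
Exponent: 1.21 × (-0.86 − 1.3) = -2.6136
1/(1 + e^{2.6136}) = 0.0683
P(incorrect) = 1 − 0.0683 = 0.9317

0.932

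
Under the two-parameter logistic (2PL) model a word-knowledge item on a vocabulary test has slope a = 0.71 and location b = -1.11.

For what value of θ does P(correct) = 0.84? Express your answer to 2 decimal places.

1.23

P(θ) = 1 / (1 + exp(−a(θ − b)))
logit = ln(0.8400/0.1600) = 1.6582
θ = b + logit/(a) = -1.11 + 1.6582/0.7100 = 1.2255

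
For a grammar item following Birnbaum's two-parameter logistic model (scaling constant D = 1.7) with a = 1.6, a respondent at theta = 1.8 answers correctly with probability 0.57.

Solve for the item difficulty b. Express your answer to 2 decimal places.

P(theta) = 1 / (1 + exp(−D·a(theta − b)))
logit(0.57) = ln(0.57/0.43) = 0.2819
b = theta − logit/(1.7·a) = 1.8 − 0.2819/2.7200 = 1.6964

1.70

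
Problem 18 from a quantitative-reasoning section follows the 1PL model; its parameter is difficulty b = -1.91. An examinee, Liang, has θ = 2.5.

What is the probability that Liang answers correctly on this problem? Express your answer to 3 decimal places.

0.988

P(θ) = 1 / (1 + exp(−(θ − b)))
Exponent: (2.5 − (-1.91)) = 4.4100
1/(1 + e^{-4.4100}) = 0.9880
P = 0.9880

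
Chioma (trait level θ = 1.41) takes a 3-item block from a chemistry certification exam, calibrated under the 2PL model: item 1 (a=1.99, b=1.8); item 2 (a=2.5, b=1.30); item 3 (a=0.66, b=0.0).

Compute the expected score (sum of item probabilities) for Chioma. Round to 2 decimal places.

1.60

P(θ) = 1 / (1 + exp(−a(θ − b)))
P_1 = 1/(1+e^{0.7761}) = 0.3152
P_2 = 1/(1+e^{-0.2750}) = 0.5683
P_3 = 1/(1+e^{-0.9306}) = 0.7172
E[score] = 0.3152 + 0.5683 + 0.7172 = 1.6007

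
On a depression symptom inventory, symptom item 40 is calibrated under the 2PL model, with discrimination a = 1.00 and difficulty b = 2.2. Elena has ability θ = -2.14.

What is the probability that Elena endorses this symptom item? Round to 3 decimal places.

0.013

P(θ) = 1 / (1 + exp(−a(θ − b)))
Exponent: 1.00 × (-2.14 − 2.2) = -4.3400
1/(1 + e^{4.3400}) = 0.0129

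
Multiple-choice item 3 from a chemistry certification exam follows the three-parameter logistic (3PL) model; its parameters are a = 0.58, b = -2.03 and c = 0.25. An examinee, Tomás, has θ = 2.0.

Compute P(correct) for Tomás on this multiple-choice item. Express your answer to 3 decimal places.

P(θ) = c + (1 − c) · 1 / (1 + exp(−a(θ − b)))
Exponent: 0.58 × (2.0 − (-2.03)) = 2.3374
1/(1 + e^{-2.3374}) = 0.9119
P = 0.25 + 0.75 × 0.9119 = 0.9339

0.934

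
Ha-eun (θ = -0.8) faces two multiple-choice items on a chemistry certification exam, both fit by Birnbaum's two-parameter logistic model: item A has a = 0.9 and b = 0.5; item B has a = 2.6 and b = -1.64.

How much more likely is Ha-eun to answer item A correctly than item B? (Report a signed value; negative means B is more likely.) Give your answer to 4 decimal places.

P(θ) = 1 / (1 + exp(−a(θ − b)))
P_A = 0.2369
P_B = 0.8988
P_A − P_B = -0.6619

-0.6619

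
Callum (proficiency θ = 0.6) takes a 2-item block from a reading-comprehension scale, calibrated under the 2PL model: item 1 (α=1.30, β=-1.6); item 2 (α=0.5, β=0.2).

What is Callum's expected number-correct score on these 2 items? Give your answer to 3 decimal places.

P(θ) = 1 / (1 + exp(−α(θ − β)))
P_1 = 1/(1+e^{-2.8600}) = 0.9458
P_2 = 1/(1+e^{-0.2000}) = 0.5498
E[score] = 0.9458 + 0.5498 = 1.4957

1.496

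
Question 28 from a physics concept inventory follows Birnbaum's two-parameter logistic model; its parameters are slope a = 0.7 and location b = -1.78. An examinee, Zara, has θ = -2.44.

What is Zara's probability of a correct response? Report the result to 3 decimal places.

P(θ) = 1 / (1 + exp(−a(θ − b)))
Exponent: 0.7 × (-2.44 − (-1.78)) = -0.4620
1/(1 + e^{0.4620}) = 0.3865

0.387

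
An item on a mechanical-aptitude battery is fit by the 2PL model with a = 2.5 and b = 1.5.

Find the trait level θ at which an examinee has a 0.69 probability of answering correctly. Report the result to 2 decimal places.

1.82

P(θ) = 1 / (1 + exp(−a(θ − b)))
logit = ln(0.6900/0.3100) = 0.8001
θ = b + logit/(a) = 1.5 + 0.8001/2.5000 = 1.8200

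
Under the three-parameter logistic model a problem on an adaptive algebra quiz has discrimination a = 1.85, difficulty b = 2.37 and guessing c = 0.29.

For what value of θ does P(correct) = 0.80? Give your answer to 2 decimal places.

2.88

P(θ) = c + (1 − c) · 1 / (1 + exp(−a(θ − b)))
Remove guessing floor: (0.80 − 0.29)/(1 − 0.29) = 0.7183
logit = ln(0.7183/0.2817) = 0.9361
θ = b + logit/(a) = 2.37 + 0.9361/1.8500 = 2.8760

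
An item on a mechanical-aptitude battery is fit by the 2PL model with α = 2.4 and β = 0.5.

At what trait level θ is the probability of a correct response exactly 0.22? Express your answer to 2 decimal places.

P(θ) = 1 / (1 + exp(−α(θ − β)))
logit = ln(0.2200/0.7800) = -1.2657
θ = β + logit/(α) = 0.5 + (-1.2657)/2.4000 = -0.0274

-0.03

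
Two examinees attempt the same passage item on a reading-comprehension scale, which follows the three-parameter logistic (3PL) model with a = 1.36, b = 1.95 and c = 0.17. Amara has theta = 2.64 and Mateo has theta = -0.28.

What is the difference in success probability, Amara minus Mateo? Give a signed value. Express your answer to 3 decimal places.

P(theta) = c + (1 − c) · 1 / (1 + exp(−a(theta − b)))
P(Amara) = 0.7666  [exponent 0.9384]
P(Mateo) = 0.2082  [exponent -3.0328]
Difference = 0.7666 − 0.2082 = 0.5584

0.558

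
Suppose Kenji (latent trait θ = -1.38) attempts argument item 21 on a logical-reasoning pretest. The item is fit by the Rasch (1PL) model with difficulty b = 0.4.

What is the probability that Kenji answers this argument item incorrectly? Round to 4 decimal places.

0.8557

P(θ) = 1 / (1 + exp(−(θ − b)))
Exponent: (-1.38 − 0.4) = -1.7800
1/(1 + e^{1.7800}) = 0.1443
P = 0.1443
P(incorrect) = 1 − 0.1443 = 0.8557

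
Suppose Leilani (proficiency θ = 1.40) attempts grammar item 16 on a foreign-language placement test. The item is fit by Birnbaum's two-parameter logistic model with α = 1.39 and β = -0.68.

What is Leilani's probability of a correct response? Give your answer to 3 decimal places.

P(θ) = 1 / (1 + exp(−α(θ − β)))
Exponent: 1.39 × (1.40 − (-0.68)) = 2.8912
1/(1 + e^{-2.8912}) = 0.9474

0.947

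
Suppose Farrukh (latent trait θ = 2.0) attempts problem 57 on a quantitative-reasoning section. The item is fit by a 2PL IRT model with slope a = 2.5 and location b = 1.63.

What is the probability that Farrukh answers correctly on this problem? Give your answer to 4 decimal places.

P(θ) = 1 / (1 + exp(−a(θ − b)))
Exponent: 2.5 × (2.0 − 1.63) = 0.9250
1/(1 + e^{-0.9250}) = 0.7161

0.7161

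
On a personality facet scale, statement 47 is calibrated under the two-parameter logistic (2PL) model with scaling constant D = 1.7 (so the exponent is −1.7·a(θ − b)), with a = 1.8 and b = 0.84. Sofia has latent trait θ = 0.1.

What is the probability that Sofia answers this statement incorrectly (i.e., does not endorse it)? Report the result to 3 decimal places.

P(θ) = 1 / (1 + exp(−D·a(θ − b)))
Exponent: 1.7 × 1.8 × (0.1 − 0.84) = -2.2644
1/(1 + e^{2.2644}) = 0.0941
P = 0.0941
P(incorrect) = 1 − 0.0941 = 0.9059

0.906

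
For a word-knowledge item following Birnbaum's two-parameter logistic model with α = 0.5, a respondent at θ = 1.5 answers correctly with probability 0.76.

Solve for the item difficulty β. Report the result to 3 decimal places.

P(θ) = 1 / (1 + exp(−α(θ − β)))
logit(0.76) = ln(0.76/0.24) = 1.1527
β = θ − logit/(α) = 1.5 − 1.1527/0.5000 = -0.8054

-0.805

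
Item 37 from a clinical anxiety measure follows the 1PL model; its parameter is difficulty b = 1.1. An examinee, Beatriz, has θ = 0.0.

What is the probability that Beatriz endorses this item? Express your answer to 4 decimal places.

P(θ) = 1 / (1 + exp(−(θ − b)))
Exponent: (0.0 − 1.1) = -1.1000
1/(1 + e^{1.1000}) = 0.2497
P = 0.2497

0.2497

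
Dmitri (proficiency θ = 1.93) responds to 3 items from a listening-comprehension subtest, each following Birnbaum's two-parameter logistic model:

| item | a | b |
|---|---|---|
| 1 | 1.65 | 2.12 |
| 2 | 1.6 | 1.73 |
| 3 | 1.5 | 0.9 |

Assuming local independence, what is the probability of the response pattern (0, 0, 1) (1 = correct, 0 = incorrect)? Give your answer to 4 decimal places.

0.2003

P(θ) = 1 / (1 + exp(−a(θ − b)))
P_1 = 1/(1+e^{0.3135}) = 0.4223
P_2 = 1/(1+e^{-0.3200}) = 0.5793
P_3 = 1/(1+e^{-1.5450}) = 0.8242
L = (1−P_1) × (1−P_2) × P_3 = 0.5777 × 0.4207 × 0.8242 = 0.20031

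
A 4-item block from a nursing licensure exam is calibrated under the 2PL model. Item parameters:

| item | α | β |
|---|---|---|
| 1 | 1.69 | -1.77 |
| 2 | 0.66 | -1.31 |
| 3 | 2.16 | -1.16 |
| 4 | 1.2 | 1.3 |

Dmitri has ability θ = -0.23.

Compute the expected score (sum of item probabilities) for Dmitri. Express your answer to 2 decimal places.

P(θ) = 1 / (1 + exp(−α(θ − β)))
P_1 = 1/(1+e^{-2.6026}) = 0.9310
P_2 = 1/(1+e^{-0.7128}) = 0.6710
P_3 = 1/(1+e^{-2.0088}) = 0.8817
P_4 = 1/(1+e^{1.8360}) = 0.1375
E[score] = 0.9310 + 0.6710 + 0.8817 + 0.1375 = 2.6213

2.62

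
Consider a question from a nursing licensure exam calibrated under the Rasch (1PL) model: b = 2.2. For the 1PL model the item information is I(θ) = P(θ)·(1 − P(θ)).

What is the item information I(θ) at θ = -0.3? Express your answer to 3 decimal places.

P = 1/(1+e^{2.5000}) = 0.0759
P(1−P) = 0.0759 × 0.9241 = 0.0701
I = P(1−P) = 0.07010

0.070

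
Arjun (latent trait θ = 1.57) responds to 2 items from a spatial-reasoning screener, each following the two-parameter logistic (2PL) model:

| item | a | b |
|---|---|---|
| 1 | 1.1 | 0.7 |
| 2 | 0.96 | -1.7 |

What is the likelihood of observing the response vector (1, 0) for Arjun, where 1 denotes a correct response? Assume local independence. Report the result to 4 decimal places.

P(θ) = 1 / (1 + exp(−a(θ − b)))
P_1 = 1/(1+e^{-0.9570}) = 0.7225
P_2 = 1/(1+e^{-3.1392}) = 0.9585
L = P_1 × (1−P_2) = 0.7225 × 0.0415 = 0.03000

0.0300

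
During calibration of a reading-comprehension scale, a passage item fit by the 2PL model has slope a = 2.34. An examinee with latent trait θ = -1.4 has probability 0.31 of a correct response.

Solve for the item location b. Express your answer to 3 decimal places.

-1.058

P(θ) = 1 / (1 + exp(−a(θ − b)))
logit(0.31) = ln(0.31/0.69) = -0.8001
b = θ − logit/(a) = -1.4 − (-0.8001)/2.3400 = -1.0581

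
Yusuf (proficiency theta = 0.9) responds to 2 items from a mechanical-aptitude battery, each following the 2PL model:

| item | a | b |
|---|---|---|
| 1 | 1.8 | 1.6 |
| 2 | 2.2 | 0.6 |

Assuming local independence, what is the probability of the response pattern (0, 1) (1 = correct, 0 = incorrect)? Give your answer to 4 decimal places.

0.5136

P(theta) = 1 / (1 + exp(−a(theta − b)))
P_1 = 1/(1+e^{1.2600}) = 0.2210
P_2 = 1/(1+e^{-0.6600}) = 0.6593
L = (1−P_1) × P_2 = 0.7790 × 0.6593 = 0.51358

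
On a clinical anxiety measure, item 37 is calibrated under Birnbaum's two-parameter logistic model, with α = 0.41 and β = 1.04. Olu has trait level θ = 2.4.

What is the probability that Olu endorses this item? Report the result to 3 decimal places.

0.636

P(θ) = 1 / (1 + exp(−α(θ − β)))
Exponent: 0.41 × (2.4 − 1.04) = 0.5576
1/(1 + e^{-0.5576}) = 0.6359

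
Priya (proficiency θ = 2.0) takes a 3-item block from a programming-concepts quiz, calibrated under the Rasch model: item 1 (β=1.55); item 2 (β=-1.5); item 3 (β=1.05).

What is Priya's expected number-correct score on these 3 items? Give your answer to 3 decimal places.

P(θ) = 1 / (1 + exp(−(θ − β)))
P_1 = 1/(1+e^{-0.4500}) = 0.6106
P_2 = 1/(1+e^{-3.5000}) = 0.9707
P_3 = 1/(1+e^{-0.9500}) = 0.7211
E[score] = 0.6106 + 0.9707 + 0.7211 = 2.3024

2.302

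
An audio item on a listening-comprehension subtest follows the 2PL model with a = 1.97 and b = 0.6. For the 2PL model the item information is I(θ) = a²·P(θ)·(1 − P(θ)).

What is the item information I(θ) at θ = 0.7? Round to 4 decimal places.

0.9609

P = 1/(1+e^{-0.1970}) = 0.5491
P(1−P) = 0.5491 × 0.4509 = 0.2476
I = a² × P(1−P) = 1.97² × 0.2476 = 0.96087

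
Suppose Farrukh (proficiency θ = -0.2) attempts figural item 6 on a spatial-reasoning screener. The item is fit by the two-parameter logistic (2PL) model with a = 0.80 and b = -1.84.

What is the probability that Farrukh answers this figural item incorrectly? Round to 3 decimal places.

0.212

P(θ) = 1 / (1 + exp(−a(θ − b)))
Exponent: 0.80 × (-0.2 − (-1.84)) = 1.3120
1/(1 + e^{-1.3120}) = 0.7878
P(incorrect) = 1 − 0.7878 = 0.2122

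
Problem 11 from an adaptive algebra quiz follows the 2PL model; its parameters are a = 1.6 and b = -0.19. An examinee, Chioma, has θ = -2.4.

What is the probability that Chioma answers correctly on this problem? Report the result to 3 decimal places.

P(θ) = 1 / (1 + exp(−a(θ − b)))
Exponent: 1.6 × (-2.4 − (-0.19)) = -3.5360
1/(1 + e^{3.5360}) = 0.0283

0.028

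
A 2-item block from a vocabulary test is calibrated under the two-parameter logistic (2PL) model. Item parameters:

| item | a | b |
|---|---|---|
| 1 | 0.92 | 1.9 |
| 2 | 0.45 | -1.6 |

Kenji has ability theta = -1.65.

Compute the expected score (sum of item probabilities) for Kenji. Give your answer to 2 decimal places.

0.53

P(theta) = 1 / (1 + exp(−a(theta − b)))
P_1 = 1/(1+e^{3.2660}) = 0.0368
P_2 = 1/(1+e^{0.0225}) = 0.4944
E[score] = 0.0368 + 0.4944 = 0.5311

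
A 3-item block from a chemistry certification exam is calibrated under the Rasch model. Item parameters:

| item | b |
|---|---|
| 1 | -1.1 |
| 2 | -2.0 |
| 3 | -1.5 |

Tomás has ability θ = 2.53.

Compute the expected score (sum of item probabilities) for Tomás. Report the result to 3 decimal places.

P(θ) = 1 / (1 + exp(−(θ − b)))
P_1 = 1/(1+e^{-3.6300}) = 0.9742
P_2 = 1/(1+e^{-4.5300}) = 0.9893
P_3 = 1/(1+e^{-4.0300}) = 0.9825
E[score] = 0.9742 + 0.9893 + 0.9825 = 2.9460

2.946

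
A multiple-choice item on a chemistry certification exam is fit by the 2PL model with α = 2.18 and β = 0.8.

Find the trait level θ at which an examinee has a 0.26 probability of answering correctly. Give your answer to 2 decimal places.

P(θ) = 1 / (1 + exp(−α(θ − β)))
logit = ln(0.2600/0.7400) = -1.0460
θ = β + logit/(α) = 0.8 + (-1.0460)/2.1800 = 0.3202

0.32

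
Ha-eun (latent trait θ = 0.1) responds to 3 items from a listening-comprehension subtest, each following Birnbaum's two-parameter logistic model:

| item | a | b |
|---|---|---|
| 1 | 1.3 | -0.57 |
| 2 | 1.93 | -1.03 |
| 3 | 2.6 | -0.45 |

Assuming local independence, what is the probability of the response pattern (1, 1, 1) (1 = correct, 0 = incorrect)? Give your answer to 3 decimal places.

0.511

P(θ) = 1 / (1 + exp(−a(θ − b)))
P_1 = 1/(1+e^{-0.8710}) = 0.7050
P_2 = 1/(1+e^{-2.1809}) = 0.8985
P_3 = 1/(1+e^{-1.4300}) = 0.8069
L = P_1 × P_2 × P_3 = 0.7050 × 0.8985 × 0.8069 = 0.51110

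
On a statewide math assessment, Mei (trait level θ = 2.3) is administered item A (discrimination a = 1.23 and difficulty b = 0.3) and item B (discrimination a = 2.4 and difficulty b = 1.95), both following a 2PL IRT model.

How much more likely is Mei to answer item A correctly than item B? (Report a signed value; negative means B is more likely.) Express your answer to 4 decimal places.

P(θ) = 1 / (1 + exp(−a(θ − b)))
P_A = 0.9213
P_B = 0.6985
P_A − P_B = 0.2228

0.2228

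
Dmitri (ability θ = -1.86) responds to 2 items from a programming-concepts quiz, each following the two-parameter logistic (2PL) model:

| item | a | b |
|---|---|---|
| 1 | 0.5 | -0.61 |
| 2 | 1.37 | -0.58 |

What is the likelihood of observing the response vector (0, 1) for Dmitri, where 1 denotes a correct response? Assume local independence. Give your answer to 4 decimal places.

P(θ) = 1 / (1 + exp(−a(θ − b)))
P_1 = 1/(1+e^{0.6250}) = 0.3486
P_2 = 1/(1+e^{1.7536}) = 0.1476
L = (1−P_1) × P_2 = 0.6514 × 0.1476 = 0.09614

0.0961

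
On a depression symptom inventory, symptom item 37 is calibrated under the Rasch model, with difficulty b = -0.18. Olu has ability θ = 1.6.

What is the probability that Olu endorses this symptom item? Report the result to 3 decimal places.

0.856

P(θ) = 1 / (1 + exp(−(θ − b)))
Exponent: (1.6 − (-0.18)) = 1.7800
1/(1 + e^{-1.7800}) = 0.8557
P = 0.8557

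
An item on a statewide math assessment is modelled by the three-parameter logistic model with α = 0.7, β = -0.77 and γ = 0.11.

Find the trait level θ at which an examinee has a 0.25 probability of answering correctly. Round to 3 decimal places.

-3.168

P(θ) = γ + (1 − γ) · 1 / (1 + exp(−α(θ − β)))
Remove guessing floor: (0.25 − 0.11)/(1 − 0.11) = 0.1573
logit = ln(0.1573/0.8427) = -1.6784
θ = β + logit/(α) = -0.77 + (-1.6784)/0.7000 = -3.1678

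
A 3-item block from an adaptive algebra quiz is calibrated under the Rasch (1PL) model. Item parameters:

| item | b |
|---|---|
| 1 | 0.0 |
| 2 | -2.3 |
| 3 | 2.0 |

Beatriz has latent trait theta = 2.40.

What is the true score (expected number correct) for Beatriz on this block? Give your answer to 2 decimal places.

2.51

P(theta) = 1 / (1 + exp(−(theta − b)))
P_1 = 1/(1+e^{-2.4000}) = 0.9168
P_2 = 1/(1+e^{-4.7000}) = 0.9910
P_3 = 1/(1+e^{-0.4000}) = 0.5987
E[score] = 0.9168 + 0.9910 + 0.5987 = 2.5065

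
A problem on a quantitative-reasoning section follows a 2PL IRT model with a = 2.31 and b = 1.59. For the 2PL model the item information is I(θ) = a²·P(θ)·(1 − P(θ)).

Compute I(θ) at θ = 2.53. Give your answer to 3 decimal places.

0.490

P = 1/(1+e^{-2.1714}) = 0.8977
P(1−P) = 0.8977 × 0.1023 = 0.0919
I = a² × P(1−P) = 2.31² × 0.0919 = 0.49024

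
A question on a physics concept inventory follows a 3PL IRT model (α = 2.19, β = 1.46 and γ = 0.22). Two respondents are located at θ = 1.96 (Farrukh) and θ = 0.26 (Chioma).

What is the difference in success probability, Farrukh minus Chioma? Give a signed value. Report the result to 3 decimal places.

P(θ) = γ + (1 − γ) · 1 / (1 + exp(−α(θ − β)))
P(Farrukh) = 0.8045  [exponent 1.0950]
P(Chioma) = 0.2725  [exponent -2.6280]
Difference = 0.8045 − 0.2725 = 0.5319

0.532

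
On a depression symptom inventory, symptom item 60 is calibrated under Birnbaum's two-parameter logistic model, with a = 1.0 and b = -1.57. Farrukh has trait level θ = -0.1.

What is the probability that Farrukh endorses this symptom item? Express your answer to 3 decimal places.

P(θ) = 1 / (1 + exp(−a(θ − b)))
Exponent: 1.0 × (-0.1 − (-1.57)) = 1.4700
1/(1 + e^{-1.4700}) = 0.8131

0.813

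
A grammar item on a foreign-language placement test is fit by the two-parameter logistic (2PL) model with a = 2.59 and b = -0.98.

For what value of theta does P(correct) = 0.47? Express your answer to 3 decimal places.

P(theta) = 1 / (1 + exp(−a(theta − b)))
logit = ln(0.4700/0.5300) = -0.1201
theta = b + logit/(a) = -0.98 + (-0.1201)/2.5900 = -1.0264

-1.026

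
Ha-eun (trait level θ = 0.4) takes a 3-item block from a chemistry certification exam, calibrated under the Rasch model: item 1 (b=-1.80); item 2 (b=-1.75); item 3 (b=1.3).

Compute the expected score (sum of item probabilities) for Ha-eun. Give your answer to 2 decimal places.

2.08

P(θ) = 1 / (1 + exp(−(θ − b)))
P_1 = 1/(1+e^{-2.2000}) = 0.9002
P_2 = 1/(1+e^{-2.1500}) = 0.8957
P_3 = 1/(1+e^{0.9000}) = 0.2891
E[score] = 0.9002 + 0.8957 + 0.2891 = 2.0850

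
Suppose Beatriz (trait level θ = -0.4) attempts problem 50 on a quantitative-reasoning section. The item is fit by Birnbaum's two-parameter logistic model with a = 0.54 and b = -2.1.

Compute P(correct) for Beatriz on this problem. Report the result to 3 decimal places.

P(θ) = 1 / (1 + exp(−a(θ − b)))
Exponent: 0.54 × (-0.4 − (-2.1)) = 0.9180
1/(1 + e^{-0.9180}) = 0.7146

0.715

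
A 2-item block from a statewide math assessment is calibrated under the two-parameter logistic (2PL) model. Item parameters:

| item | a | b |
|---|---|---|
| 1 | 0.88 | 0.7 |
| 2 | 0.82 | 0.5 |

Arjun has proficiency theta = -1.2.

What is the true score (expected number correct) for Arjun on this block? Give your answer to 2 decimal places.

P(theta) = 1 / (1 + exp(−a(theta − b)))
P_1 = 1/(1+e^{1.6720}) = 0.1582
P_2 = 1/(1+e^{1.3940}) = 0.1988
E[score] = 0.1582 + 0.1988 = 0.3569

0.36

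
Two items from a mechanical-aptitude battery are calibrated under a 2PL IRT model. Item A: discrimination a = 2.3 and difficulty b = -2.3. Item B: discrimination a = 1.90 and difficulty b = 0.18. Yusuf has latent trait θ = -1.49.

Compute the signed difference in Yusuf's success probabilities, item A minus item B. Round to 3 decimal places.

P(θ) = 1 / (1 + exp(−a(θ − b)))
P_A = 0.8656
P_B = 0.0402
P_A − P_B = 0.8255

0.825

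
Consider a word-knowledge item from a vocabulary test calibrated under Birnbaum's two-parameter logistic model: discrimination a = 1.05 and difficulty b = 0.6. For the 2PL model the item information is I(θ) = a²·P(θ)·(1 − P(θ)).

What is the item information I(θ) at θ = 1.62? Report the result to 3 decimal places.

P = 1/(1+e^{-1.0710}) = 0.7448
P(1−P) = 0.7448 × 0.2552 = 0.1901
I = a² × P(1−P) = 1.05² × 0.1901 = 0.20956

0.210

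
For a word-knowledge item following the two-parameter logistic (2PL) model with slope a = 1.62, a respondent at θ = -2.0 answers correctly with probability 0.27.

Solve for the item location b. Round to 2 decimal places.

-1.39

P(θ) = 1 / (1 + exp(−a(θ − b)))
logit(0.27) = ln(0.27/0.73) = -0.9946
b = θ − logit/(a) = -2.0 − (-0.9946)/1.6200 = -1.3860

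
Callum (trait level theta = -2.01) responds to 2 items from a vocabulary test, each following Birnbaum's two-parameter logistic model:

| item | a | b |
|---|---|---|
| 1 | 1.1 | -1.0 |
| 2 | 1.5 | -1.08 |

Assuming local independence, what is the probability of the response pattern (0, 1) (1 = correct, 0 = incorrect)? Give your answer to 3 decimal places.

P(theta) = 1 / (1 + exp(−a(theta − b)))
P_1 = 1/(1+e^{1.1110}) = 0.2477
P_2 = 1/(1+e^{1.3950}) = 0.1986
L = (1−P_1) × P_2 = 0.7523 × 0.1986 = 0.14942

0.149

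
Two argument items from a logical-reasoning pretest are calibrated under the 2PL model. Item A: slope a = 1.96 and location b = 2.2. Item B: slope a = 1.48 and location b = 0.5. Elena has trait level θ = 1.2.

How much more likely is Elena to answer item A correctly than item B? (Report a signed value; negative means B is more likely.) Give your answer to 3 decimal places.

P(θ) = 1 / (1 + exp(−a(θ − b)))
P_A = 0.1235
P_B = 0.7381
P_A − P_B = -0.6146

-0.615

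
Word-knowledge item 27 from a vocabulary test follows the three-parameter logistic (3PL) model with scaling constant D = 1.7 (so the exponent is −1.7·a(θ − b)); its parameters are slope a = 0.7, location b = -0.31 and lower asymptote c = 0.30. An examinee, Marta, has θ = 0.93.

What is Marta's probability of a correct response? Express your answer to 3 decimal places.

0.870

P(θ) = c + (1 − c) · 1 / (1 + exp(−D·a(θ − b)))
Exponent: 1.7 × 0.7 × (0.93 − (-0.31)) = 1.4756
1/(1 + e^{-1.4756}) = 0.8139
P = 0.30 + 0.70 × 0.8139 = 0.8697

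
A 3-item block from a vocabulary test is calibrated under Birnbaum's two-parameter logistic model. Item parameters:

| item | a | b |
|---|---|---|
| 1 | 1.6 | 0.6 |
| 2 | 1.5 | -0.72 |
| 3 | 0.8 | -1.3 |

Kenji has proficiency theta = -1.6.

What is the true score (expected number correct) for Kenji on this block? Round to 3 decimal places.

P(theta) = 1 / (1 + exp(−a(theta − b)))
P_1 = 1/(1+e^{3.5200}) = 0.0287
P_2 = 1/(1+e^{1.3200}) = 0.2108
P_3 = 1/(1+e^{0.2400}) = 0.4403
E[score] = 0.0287 + 0.2108 + 0.4403 = 0.6799

0.680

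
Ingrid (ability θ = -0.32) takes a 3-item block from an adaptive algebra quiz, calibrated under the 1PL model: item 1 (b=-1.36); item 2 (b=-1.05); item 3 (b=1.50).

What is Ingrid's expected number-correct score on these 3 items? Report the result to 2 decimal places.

1.55

P(θ) = 1 / (1 + exp(−(θ − b)))
P_1 = 1/(1+e^{-1.0400}) = 0.7389
P_2 = 1/(1+e^{-0.7300}) = 0.6748
P_3 = 1/(1+e^{1.8200}) = 0.1394
E[score] = 0.7389 + 0.6748 + 0.1394 = 1.5531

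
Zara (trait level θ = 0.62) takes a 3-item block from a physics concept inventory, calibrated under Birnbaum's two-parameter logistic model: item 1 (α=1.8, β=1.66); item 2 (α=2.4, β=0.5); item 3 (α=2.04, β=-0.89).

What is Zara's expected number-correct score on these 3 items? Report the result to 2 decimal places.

P(θ) = 1 / (1 + exp(−α(θ − β)))
P_1 = 1/(1+e^{1.8720}) = 0.1333
P_2 = 1/(1+e^{-0.2880}) = 0.5715
P_3 = 1/(1+e^{-3.0804}) = 0.9561
E[score] = 0.1333 + 0.5715 + 0.9561 = 1.6609

1.66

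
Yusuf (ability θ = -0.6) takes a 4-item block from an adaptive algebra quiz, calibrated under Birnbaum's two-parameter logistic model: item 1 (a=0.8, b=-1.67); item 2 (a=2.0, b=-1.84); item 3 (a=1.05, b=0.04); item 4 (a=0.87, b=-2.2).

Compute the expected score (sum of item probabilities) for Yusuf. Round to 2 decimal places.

P(θ) = 1 / (1 + exp(−a(θ − b)))
P_1 = 1/(1+e^{-0.8560}) = 0.7018
P_2 = 1/(1+e^{-2.4800}) = 0.9227
P_3 = 1/(1+e^{0.6720}) = 0.3380
P_4 = 1/(1+e^{-1.3920}) = 0.8009
E[score] = 0.7018 + 0.9227 + 0.3380 + 0.8009 = 2.7635

2.76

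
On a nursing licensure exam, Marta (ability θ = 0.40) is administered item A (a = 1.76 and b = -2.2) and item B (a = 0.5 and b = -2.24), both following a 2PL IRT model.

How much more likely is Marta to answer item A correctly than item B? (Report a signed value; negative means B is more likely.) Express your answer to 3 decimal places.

0.201

P(θ) = 1 / (1 + exp(−a(θ − b)))
P_A = 0.9898
P_B = 0.7892
P_A − P_B = 0.2006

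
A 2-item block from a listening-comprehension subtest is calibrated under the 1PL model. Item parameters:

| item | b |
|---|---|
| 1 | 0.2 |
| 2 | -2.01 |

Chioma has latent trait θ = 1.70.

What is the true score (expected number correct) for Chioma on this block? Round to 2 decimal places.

1.79

P(θ) = 1 / (1 + exp(−(θ − b)))
P_1 = 1/(1+e^{-1.5000}) = 0.8176
P_2 = 1/(1+e^{-3.7100}) = 0.9761
E[score] = 0.8176 + 0.9761 = 1.7937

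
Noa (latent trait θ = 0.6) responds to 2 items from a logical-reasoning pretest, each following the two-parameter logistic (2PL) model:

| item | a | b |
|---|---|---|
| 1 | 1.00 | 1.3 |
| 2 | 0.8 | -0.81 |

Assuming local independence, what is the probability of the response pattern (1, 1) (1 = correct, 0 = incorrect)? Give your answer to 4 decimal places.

P(θ) = 1 / (1 + exp(−a(θ − b)))
P_1 = 1/(1+e^{0.7000}) = 0.3318
P_2 = 1/(1+e^{-1.1280}) = 0.7555
L = P_1 × P_2 = 0.3318 × 0.7555 = 0.25067

0.2507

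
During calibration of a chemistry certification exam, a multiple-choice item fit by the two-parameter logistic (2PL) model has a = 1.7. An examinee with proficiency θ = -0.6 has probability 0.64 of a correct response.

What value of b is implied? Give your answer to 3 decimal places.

-0.938

P(θ) = 1 / (1 + exp(−a(θ − b)))
logit(0.64) = ln(0.64/0.36) = 0.5754
b = θ − logit/(a) = -0.6 − 0.5754/1.7000 = -0.9384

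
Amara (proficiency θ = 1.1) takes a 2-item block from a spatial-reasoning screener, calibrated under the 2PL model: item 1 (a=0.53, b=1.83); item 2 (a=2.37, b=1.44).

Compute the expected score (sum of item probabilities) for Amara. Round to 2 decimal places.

0.71

P(θ) = 1 / (1 + exp(−a(θ − b)))
P_1 = 1/(1+e^{0.3869}) = 0.4045
P_2 = 1/(1+e^{0.8058}) = 0.3088
E[score] = 0.4045 + 0.3088 = 0.7132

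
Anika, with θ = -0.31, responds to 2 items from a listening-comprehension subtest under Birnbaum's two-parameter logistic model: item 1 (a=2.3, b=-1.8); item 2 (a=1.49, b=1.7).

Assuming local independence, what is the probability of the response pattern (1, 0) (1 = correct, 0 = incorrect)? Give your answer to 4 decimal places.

P(θ) = 1 / (1 + exp(−a(θ − b)))
P_1 = 1/(1+e^{-3.4270}) = 0.9685
P_2 = 1/(1+e^{2.9949}) = 0.0477
L = P_1 × (1−P_2) = 0.9685 × 0.9523 = 0.92238

0.9224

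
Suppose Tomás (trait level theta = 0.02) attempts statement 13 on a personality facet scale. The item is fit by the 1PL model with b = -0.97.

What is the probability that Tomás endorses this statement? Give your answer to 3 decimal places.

0.729

P(theta) = 1 / (1 + exp(−(theta − b)))
Exponent: (0.02 − (-0.97)) = 0.9900
1/(1 + e^{-0.9900}) = 0.7291
P = 0.7291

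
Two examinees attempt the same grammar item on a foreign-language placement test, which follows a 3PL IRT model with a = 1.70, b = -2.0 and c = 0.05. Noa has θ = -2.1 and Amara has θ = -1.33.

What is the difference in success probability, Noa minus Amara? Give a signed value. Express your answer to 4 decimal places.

-0.2849

P(θ) = c + (1 − c) · 1 / (1 + exp(−a(θ − b)))
P(Noa) = 0.4847  [exponent -0.1700]
P(Amara) = 0.7696  [exponent 1.1390]
Difference = 0.4847 − 0.7696 = -0.2849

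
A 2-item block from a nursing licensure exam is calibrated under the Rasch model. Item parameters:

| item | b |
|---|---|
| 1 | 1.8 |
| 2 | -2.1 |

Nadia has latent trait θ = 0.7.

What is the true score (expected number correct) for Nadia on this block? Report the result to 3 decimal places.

P(θ) = 1 / (1 + exp(−(θ − b)))
P_1 = 1/(1+e^{1.1000}) = 0.2497
P_2 = 1/(1+e^{-2.8000}) = 0.9427
E[score] = 0.2497 + 0.9427 = 1.1924

1.192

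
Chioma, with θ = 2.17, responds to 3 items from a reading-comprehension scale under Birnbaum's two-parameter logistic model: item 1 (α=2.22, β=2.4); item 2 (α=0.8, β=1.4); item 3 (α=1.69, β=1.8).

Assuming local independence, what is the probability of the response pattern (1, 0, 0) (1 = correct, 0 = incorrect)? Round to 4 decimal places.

P(θ) = 1 / (1 + exp(−α(θ − β)))
P_1 = 1/(1+e^{0.5106}) = 0.3751
P_2 = 1/(1+e^{-0.6160}) = 0.6493
P_3 = 1/(1+e^{-0.6253}) = 0.6514
L = P_1 × (1−P_2) × (1−P_3) = 0.3751 × 0.3507 × 0.3486 = 0.04585

0.0458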